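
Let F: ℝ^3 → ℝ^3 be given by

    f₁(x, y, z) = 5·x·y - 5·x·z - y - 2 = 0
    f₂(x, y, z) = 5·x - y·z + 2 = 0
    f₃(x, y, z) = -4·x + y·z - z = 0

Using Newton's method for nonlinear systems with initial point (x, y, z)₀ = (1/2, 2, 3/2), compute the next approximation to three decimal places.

(2.417, 5.500, 4.417)

At (1/2, 2, 3/2): F = (-2.750, 1.500, -0.500).
Jacobian J = [[5·y - 5·z, 5·x - 1, -5·x], [5, -z, -y], [-4, z, y - 1]].
At the point, J = [[2.500, 1.500, -2.500], [5.000, -1.500, -2.000], [-4.000, 1.500, 1.000]] (det J = 4.500).
Solving J·Δ = −F gives Δ = (1.917, 3.500, 2.917).
Then the next iterate is (x, y, z)₁ = (2.417, 5.500, 4.417).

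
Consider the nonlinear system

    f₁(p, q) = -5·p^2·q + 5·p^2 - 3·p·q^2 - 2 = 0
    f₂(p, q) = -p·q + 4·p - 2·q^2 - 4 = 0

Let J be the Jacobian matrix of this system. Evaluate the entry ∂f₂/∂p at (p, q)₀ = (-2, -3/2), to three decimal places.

∂f₂/∂p = -q + 4.
At (-2, -3/2) this is 5.500.

5.500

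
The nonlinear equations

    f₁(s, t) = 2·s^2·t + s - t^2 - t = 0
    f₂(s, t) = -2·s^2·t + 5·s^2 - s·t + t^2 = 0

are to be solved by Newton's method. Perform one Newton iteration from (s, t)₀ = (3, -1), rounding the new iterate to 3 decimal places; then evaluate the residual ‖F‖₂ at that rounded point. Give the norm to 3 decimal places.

16.671

At (3, -1): F = (-15.000, 67.000).
Jacobian J = [[4·s·t + 1, 2·s^2 - 2·t - 1], [-4·s·t + 10·s - t, -2·s^2 - s + 2·t]].
At the point, J = [[-11.000, 19.000], [43.000, -23.000]] (det J = -564.000).
Solving J·Δ = −F gives Δ = (-1.645, -0.163).
Then the next iterate is (s, t)₁ = (1.355, -1.163).
Re-evaluating at (1.355, -1.163): F = (-3.10516, 16.37915), so ‖F‖₂ = 16.671.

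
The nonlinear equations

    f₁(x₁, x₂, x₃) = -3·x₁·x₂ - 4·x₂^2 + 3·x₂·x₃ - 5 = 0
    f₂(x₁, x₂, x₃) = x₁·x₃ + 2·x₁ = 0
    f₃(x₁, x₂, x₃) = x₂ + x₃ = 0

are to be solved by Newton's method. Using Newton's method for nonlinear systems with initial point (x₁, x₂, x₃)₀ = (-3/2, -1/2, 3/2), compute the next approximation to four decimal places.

At (-3/2, -1/2, 3/2): F = (-10.5000, -5.2500, 1.0000).
Jacobian J = [[-3·x₂, -3·x₁ - 8·x₂ + 3·x₃, 3·x₂], [x₃ + 2, 0, x₁], [0, 1, 1]].
At the point, J = [[1.5000, 13.0000, -1.5000], [3.5000, 0.0000, -1.5000], [0.0000, 1.0000, 1.0000]] (det J = -48.5000).
Solving J·Δ = −F gives Δ = (0.8428, 0.5335, -1.5335).
Then the next iterate is (x₁, x₂, x₃)₁ = (-0.6572, 0.0335, -0.0335).

(-0.6572, 0.0335, -0.0335)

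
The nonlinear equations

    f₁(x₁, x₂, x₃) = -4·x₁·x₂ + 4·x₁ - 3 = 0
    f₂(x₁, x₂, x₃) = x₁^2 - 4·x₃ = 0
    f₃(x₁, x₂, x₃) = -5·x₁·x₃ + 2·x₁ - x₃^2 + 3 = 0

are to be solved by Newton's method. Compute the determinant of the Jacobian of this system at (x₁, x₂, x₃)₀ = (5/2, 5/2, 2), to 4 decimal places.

J = [[-4·x₂ + 4, -4·x₁, 0], [2·x₁, 0, -4], [-5·x₃ + 2, 0, -5·x₁ - 2·x₃]].
At the point, J = [[-6.0000, -10.0000, 0.0000], [5.0000, 0.0000, -4.0000], [-8.0000, 0.0000, -16.5000]].
det J = -1145.0000.

-1145.0000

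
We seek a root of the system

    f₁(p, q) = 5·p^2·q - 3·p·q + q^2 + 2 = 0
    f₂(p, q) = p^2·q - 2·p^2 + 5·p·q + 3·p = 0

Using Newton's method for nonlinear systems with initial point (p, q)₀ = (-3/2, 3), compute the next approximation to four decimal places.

(3.9386, 13.8246)

At (-3/2, 3): F = (58.2500, -24.7500).
Jacobian J = [[10·p·q - 3·q, 5·p^2 - 3·p + 2·q], [2·p·q - 4·p + 5·q + 3, p^2 + 5·p]].
At the point, J = [[-54.0000, 21.7500], [15.0000, -5.2500]] (det J = -42.7500).
Solving J·Δ = −F gives Δ = (5.4386, 10.8246).
Then the next iterate is (p, q)₁ = (3.9386, 13.8246).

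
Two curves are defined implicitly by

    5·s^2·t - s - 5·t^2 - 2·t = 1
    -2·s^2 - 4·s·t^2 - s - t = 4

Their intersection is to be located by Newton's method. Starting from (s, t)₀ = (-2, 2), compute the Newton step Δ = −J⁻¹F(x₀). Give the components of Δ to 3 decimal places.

(0.440, -0.517)

At (-2, 2): F = (17.000, 20.000).
Jacobian J = [[10·s·t - 1, 5·s^2 - 10·t - 2], [-4·s - 4·t^2 - 1, -8·s·t - 1]].
At the point, J = [[-41.000, -2.000], [-9.000, 31.000]] (det J = -1289.000).
Solving J·Δ = −F gives Δ = (0.440, -0.517).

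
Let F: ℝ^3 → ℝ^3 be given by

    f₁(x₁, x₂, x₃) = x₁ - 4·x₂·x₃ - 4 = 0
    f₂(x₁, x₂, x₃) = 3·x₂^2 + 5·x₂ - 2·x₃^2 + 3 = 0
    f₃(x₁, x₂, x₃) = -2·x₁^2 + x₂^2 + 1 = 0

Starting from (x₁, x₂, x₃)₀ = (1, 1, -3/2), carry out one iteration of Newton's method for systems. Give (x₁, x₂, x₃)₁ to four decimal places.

(0.7349, 0.4699, -1.6114)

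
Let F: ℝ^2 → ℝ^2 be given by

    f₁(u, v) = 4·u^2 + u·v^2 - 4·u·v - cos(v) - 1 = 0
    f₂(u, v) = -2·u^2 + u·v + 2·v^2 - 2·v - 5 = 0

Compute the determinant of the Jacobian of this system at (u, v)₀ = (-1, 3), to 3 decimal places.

-85.988

J = [[8·u + v^2 - 4·v, 2·u·v - 4·u + sin(v)], [-4·u + v, u + 4·v - 2]].
At the point, J = [[-11.000, -1.85888], [7.000, 9.000]].
det J = -85.988.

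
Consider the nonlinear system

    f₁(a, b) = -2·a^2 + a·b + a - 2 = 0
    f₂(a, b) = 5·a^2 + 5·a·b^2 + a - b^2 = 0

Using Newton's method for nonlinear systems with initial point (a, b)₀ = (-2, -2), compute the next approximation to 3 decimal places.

(-0.697, -1.439)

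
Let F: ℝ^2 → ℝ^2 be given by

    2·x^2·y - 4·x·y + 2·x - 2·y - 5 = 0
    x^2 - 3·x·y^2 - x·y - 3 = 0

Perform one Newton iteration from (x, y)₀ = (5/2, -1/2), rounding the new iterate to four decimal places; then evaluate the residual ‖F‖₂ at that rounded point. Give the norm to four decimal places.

At (5/2, -1/2): F = (-0.2500, 2.6250).
Jacobian J = [[4·x·y - 4·y + 2, 2·x^2 - 4·x - 2], [2·x - 3·y^2 - y, -6·x·y - x]].
At the point, J = [[-1.0000, 0.5000], [4.7500, 5.0000]] (det J = -7.3750).
Solving J·Δ = −F gives Δ = (-0.3475, -0.1949).
Then the next iterate is (x, y)₁ = (2.1525, -0.6949).
Re-evaluating at (2.1525, -0.6949): F = (0.238589, 0.010792), so ‖F‖₂ = 0.2388.

0.2388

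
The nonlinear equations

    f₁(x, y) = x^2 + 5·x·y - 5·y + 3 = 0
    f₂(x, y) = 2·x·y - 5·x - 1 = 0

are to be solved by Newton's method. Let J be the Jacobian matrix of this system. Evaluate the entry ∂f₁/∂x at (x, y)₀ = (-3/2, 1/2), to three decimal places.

-0.500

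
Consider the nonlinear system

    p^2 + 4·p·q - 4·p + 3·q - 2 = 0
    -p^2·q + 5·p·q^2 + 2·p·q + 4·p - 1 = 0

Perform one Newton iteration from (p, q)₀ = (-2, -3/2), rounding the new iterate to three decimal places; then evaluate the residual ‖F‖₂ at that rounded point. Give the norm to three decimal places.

7.161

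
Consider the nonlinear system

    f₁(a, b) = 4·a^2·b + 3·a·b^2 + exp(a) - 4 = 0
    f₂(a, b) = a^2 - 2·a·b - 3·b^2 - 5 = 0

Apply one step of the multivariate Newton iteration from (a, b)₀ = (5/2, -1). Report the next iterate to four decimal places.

(1.9411, -0.3375)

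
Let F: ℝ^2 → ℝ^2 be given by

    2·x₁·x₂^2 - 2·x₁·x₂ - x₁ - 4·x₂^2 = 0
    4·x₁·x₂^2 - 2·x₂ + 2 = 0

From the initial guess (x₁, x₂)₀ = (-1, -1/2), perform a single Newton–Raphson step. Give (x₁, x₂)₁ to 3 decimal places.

At (-1, -1/2): F = (-1.500, 2.000).
Jacobian J = [[2·x₂^2 - 2·x₂ - 1, 4·x₁·x₂ - 2·x₁ - 8·x₂], [4·x₂^2, 8·x₁·x₂ - 2]].
At the point, J = [[0.500, 8.000], [1.000, 2.000]] (det J = -7.000).
Solving J·Δ = −F gives Δ = (-2.714, 0.357).
Then the next iterate is (x₁, x₂)₁ = (-3.714, -0.143).

(-3.714, -0.143)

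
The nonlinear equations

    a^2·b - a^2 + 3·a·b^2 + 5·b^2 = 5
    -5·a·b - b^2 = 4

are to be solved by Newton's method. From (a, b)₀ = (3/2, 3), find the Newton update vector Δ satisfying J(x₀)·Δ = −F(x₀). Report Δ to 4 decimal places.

At (3/2, 3): F = (85.0000, -35.5000).
Jacobian J = [[2·a·b - 2·a + 3·b^2, a^2 + 6·a·b + 10·b], [-5·b, -5·a - 2·b]].
At the point, J = [[33.0000, 59.2500], [-15.0000, -13.5000]] (det J = 443.2500).
Solving J·Δ = −F gives Δ = (-2.1565, -0.2335).

(-2.1565, -0.2335)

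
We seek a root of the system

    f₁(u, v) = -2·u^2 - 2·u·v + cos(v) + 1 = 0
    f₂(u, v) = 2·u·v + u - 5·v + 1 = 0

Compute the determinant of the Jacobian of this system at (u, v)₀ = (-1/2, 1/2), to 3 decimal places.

-7.041

J = [[-4·u - 2·v, -2·u - sin(v)], [2·v + 1, 2·u - 5]].
At the point, J = [[1.000, 0.52057], [2.000, -6.000]].
det J = -7.041.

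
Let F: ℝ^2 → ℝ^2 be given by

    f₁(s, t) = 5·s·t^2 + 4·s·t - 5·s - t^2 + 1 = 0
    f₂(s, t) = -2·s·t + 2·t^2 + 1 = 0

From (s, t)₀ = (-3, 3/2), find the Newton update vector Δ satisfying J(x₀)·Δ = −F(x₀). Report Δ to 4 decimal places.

At (-3, 3/2): F = (-38.0000, 14.5000).
Jacobian J = [[5·t^2 + 4·t - 5, 10·s·t + 4·s - 2·t], [-2·t, -2·s + 4·t]].
At the point, J = [[12.2500, -60.0000], [-3.0000, 12.0000]] (det J = -33.0000).
Solving J·Δ = −F gives Δ = (12.5455, 1.9280).

(12.5455, 1.9280)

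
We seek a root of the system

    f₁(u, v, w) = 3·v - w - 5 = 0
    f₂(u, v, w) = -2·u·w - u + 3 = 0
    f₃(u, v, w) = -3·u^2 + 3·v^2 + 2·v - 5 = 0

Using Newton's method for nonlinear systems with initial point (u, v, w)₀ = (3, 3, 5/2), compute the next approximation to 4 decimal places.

At (3, 3, 5/2): F = (1.5000, -15.0000, 1.0000).
Jacobian J = [[0, 3, -1], [-2·w - 1, 0, -2·u], [-6·u, 6·v + 2, 0]].
At the point, J = [[0.0000, 3.0000, -1.0000], [-6.0000, 0.0000, -6.0000], [-18.0000, 20.0000, 0.0000]] (det J = 444.0000).
Solving J·Δ = −F gives Δ = (-1.0405, -0.9865, -1.4595).
Then the next iterate is (u, v, w)₁ = (1.9595, 2.0135, 1.0405).

(1.9595, 2.0135, 1.0405)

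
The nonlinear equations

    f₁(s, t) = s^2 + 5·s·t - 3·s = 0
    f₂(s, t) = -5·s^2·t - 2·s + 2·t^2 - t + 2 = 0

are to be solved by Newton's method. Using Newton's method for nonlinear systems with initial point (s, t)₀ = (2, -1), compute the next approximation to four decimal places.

(3.1250, 0.6500)

At (2, -1): F = (-12.0000, 21.0000).
Jacobian J = [[2·s + 5·t - 3, 5·s], [-10·s·t - 2, -5·s^2 + 4·t - 1]].
At the point, J = [[-4.0000, 10.0000], [18.0000, -25.0000]] (det J = -80.0000).
Solving J·Δ = −F gives Δ = (1.1250, 1.6500).
Then the next iterate is (s, t)₁ = (3.1250, 0.6500).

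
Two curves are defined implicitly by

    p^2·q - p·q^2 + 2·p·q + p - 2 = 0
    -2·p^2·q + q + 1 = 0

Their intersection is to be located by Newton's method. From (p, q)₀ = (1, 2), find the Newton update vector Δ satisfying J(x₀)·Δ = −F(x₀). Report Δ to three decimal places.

(-0.154, 0.231)

At (1, 2): F = (1.000, -1.000).
Jacobian J = [[2·p·q - q^2 + 2·q + 1, p^2 - 2·p·q + 2·p], [-4·p·q, -2·p^2 + 1]].
At the point, J = [[5.000, -1.000], [-8.000, -1.000]] (det J = -13.000).
Solving J·Δ = −F gives Δ = (-0.154, 0.231).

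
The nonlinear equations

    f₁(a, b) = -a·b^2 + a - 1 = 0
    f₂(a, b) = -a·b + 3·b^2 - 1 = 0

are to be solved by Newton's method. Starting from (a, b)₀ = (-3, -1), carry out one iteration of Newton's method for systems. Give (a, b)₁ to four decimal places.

(-2.5000, -1.1667)

At (-3, -1): F = (-1.0000, -1.0000).
Jacobian J = [[-b^2 + 1, -2·a·b], [-b, -a + 6·b]].
At the point, J = [[0.0000, -6.0000], [1.0000, -3.0000]] (det J = 6.0000).
Solving J·Δ = −F gives Δ = (0.5000, -0.1667).
Then the next iterate is (a, b)₁ = (-2.5000, -1.1667).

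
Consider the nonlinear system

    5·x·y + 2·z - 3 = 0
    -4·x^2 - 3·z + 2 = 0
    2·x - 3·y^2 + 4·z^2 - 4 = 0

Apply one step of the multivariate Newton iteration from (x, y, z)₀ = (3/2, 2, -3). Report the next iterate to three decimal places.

(1.315, 1.072, -1.593)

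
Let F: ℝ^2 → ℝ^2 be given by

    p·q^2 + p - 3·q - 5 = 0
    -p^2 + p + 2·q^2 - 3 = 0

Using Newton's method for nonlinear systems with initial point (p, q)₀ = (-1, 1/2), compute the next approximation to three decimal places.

At (-1, 1/2): F = (-7.750, -4.500).
Jacobian J = [[q^2 + 1, 2·p·q - 3], [-2·p + 1, 4·q]].
At the point, J = [[1.250, -4.000], [3.000, 2.000]] (det J = 14.500).
Solving J·Δ = −F gives Δ = (2.310, -1.216).
Then the next iterate is (p, q)₁ = (1.310, -0.716).

(1.310, -0.716)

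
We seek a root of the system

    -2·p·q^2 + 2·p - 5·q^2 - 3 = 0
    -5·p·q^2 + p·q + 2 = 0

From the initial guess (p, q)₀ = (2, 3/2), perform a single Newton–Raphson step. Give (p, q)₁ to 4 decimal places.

At (2, 3/2): F = (-19.2500, -17.5000).
Jacobian J = [[-2·q^2 + 2, -4·p·q - 10·q], [-5·q^2 + q, -10·p·q + p]].
At the point, J = [[-2.5000, -27.0000], [-9.7500, -28.0000]] (det J = -193.2500).
Solving J·Δ = −F gives Δ = (0.3441, -0.7448).
Then the next iterate is (p, q)₁ = (2.3441, 0.7552).

(2.3441, 0.7552)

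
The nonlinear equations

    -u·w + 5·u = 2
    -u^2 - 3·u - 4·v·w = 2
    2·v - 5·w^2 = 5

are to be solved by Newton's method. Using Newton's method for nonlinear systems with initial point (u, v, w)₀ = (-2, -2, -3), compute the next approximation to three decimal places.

At (-2, -2, -3): F = (-18.000, -24.000, -54.000).
Jacobian J = [[-w + 5, 0, -u], [-2·u - 3, -4·w, -4·v], [0, 2, -10·w]].
At the point, J = [[8.000, 0.000, 2.000], [1.000, 12.000, 8.000], [0.000, 2.000, 30.000]] (det J = 2756.000).
Solving J·Δ = −F gives Δ = (1.811, 0.679, 1.755).
Then the next iterate is (u, v, w)₁ = (-0.189, -1.321, -1.245).

(-0.189, -1.321, -1.245)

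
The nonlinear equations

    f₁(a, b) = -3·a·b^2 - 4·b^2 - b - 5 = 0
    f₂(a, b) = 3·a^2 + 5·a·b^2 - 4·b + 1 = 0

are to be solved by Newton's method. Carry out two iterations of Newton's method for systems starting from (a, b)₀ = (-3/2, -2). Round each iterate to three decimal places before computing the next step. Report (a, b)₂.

(-2.002, -1.350)

At (-3/2, -2): F = (-1.000, -14.250).
Jacobian J = [[-3·b^2, -6·a·b - 8·b - 1], [6·a + 5·b^2, 10·a·b - 4]].
At the point, J = [[-12.000, -3.000], [11.000, 26.000]] (det J = -279.000).
Solving J·Δ = −F gives Δ = (-0.246, 0.652).
Then the next iterate is (a, b)₁ = (-1.746, -1.348).
Round to (-1.746, -1.348) and repeat: F = (-1.40243, -0.32577), J = [[-5.45131, -4.33765], [-1.39048, 19.53608]].
Δ = (-0.256, -0.002), so (a, b)₂ = (-2.002, -1.350).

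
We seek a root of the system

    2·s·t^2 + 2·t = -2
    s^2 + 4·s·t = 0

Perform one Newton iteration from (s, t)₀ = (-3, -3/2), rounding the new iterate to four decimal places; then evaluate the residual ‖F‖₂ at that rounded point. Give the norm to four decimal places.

7.0258

At (-3, -3/2): F = (-14.5000, 27.0000).
Jacobian J = [[2·t^2, 4·s·t + 2], [2·s + 4·t, 4·s]].
At the point, J = [[4.5000, 20.0000], [-12.0000, -12.0000]] (det J = 186.0000).
Solving J·Δ = −F gives Δ = (1.9677, 0.2823).
Then the next iterate is (s, t)₁ = (-1.0323, -1.2177).
Re-evaluating at (-1.0323, -1.2177): F = (-3.496775, 6.093770), so ‖F‖₂ = 7.0258.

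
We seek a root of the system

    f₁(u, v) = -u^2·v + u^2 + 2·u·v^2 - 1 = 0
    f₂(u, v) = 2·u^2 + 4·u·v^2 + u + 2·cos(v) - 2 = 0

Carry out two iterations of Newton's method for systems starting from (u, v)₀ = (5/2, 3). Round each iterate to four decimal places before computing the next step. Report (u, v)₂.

At (5/2, 3): F = (31.5000, 101.020015).
Jacobian J = [[-2·u·v + 2·u + 2·v^2, -u^2 + 4·u·v], [4·u + 4·v^2 + 1, 8·u·v - 2·sin(v)]].
At the point, J = [[8.0000, 23.7500], [47.0000, 59.717760]] (det J = -638.507920).
Solving J·Δ = −F gives Δ = (-0.8114, -1.0530).
Then the next iterate is (u, v)₁ = (1.6886, 1.9470).
Round to (1.6886, 1.9470) and repeat: F = (9.102073, 30.261196), J = [[4.383410, 10.299447], [22.917636, 24.441501]].
Δ = (-0.6920, -0.5892), so (u, v)₂ = (0.9966, 1.3578).

(0.9966, 1.3578)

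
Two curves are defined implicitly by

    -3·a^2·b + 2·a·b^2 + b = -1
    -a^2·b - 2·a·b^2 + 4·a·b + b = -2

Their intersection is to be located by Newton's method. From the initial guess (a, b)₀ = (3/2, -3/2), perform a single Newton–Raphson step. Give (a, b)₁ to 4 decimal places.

At (3/2, -3/2): F = (16.3750, -11.8750).
Jacobian J = [[-6·a·b + 2·b^2, -3·a^2 + 4·a·b + 1], [-2·a·b - 2·b^2 + 4·b, -a^2 - 4·a·b + 4·a + 1]].
At the point, J = [[18.0000, -14.7500], [-6.0000, 13.7500]] (det J = 159.0000).
Solving J·Δ = −F gives Δ = (-0.3145, 0.7264).
Then the next iterate is (a, b)₁ = (1.1855, -0.7736).

(1.1855, -0.7736)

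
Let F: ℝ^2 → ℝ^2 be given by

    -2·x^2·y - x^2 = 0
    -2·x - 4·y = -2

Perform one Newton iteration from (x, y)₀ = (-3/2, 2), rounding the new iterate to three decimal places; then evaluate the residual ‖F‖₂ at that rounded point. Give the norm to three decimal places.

3.311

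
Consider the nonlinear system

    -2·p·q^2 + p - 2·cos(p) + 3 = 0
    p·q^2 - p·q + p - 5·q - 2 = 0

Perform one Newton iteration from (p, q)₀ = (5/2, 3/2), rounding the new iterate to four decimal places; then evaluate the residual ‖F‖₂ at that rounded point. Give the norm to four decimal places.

At (5/2, 3/2): F = (-4.147713, -5.1250).
Jacobian J = [[-2·q^2 + 2·sin(p) + 1, -4·p·q], [q^2 - q + 1, 2·p·q - p - 5]].
At the point, J = [[-2.303056, -15.0000], [1.7500, 0.0000]] (det J = 26.2500).
Solving J·Δ = −F gives Δ = (2.9286, -0.7262).
Then the next iterate is (p, q)₁ = (5.4286, 0.7738).
Re-evaluating at (5.4286, 0.7738): F = (0.614610, -1.390587), so ‖F‖₂ = 1.5204.

1.5204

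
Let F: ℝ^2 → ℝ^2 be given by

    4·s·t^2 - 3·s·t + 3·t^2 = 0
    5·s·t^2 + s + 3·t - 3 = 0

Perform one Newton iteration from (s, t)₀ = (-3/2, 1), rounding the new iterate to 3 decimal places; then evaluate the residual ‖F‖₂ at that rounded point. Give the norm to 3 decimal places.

2010.951

At (-3/2, 1): F = (1.500, -9.000).
Jacobian J = [[4·t^2 - 3·t, 8·s·t - 3·s + 6·t], [5·t^2 + 1, 10·s·t + 3]].
At the point, J = [[1.000, -1.500], [6.000, -12.000]] (det J = -3.000).
Solving J·Δ = −F gives Δ = (-10.500, -6.000).
Then the next iterate is (s, t)₁ = (-12.000, -5.000).
Re-evaluating at (-12.000, -5.000): F = (-1305.000, -1530.000), so ‖F‖₂ = 2010.951.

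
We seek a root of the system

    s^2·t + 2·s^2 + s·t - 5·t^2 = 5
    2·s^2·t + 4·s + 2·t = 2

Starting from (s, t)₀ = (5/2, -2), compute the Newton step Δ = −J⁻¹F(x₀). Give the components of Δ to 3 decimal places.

At (5/2, -2): F = (-30.000, -21.000).
Jacobian J = [[2·s·t + 4·s + t, s^2 + s - 10·t], [4·s·t + 4, 2·s^2 + 2]].
At the point, J = [[-2.000, 28.750], [-16.000, 14.500]] (det J = 431.000).
Solving J·Δ = −F gives Δ = (-0.392, 1.016).

(-0.392, 1.016)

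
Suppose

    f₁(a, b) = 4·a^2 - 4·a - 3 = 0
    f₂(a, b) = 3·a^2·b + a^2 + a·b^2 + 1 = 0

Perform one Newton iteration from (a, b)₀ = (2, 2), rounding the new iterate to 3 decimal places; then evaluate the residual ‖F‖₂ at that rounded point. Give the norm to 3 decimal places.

10.727

At (2, 2): F = (5.000, 37.000).
Jacobian J = [[8·a - 4, 0], [6·a·b + 2·a + b^2, 3·a^2 + 2·a·b]].
At the point, J = [[12.000, 0.000], [32.000, 20.000]] (det J = 240.000).
Solving J·Δ = −F gives Δ = (-0.417, -1.183).
Then the next iterate is (a, b)₁ = (1.583, 0.817).
Re-evaluating at (1.583, 0.817): F = (0.69156, 10.70446), so ‖F‖₂ = 10.727.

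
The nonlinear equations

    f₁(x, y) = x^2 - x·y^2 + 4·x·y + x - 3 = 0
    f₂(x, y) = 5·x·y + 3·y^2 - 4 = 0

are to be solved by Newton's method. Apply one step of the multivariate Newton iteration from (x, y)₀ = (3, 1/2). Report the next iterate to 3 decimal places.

(1.383, 0.488)

At (3, 1/2): F = (14.250, 4.250).
Jacobian J = [[2·x - y^2 + 4·y + 1, -2·x·y + 4·x], [5·y, 5·x + 6·y]].
At the point, J = [[8.750, 9.000], [2.500, 18.000]] (det J = 135.000).
Solving J·Δ = −F gives Δ = (-1.617, -0.012).
Then the next iterate is (x, y)₁ = (1.383, 0.488).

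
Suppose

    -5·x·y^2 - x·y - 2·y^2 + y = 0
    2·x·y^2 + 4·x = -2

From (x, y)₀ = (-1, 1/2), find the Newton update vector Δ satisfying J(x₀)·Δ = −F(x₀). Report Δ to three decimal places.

At (-1, 1/2): F = (1.750, -2.500).
Jacobian J = [[-5·y^2 - y, -10·x·y - x - 4·y + 1], [2·y^2 + 4, 4·x·y]].
At the point, J = [[-1.750, 5.000], [4.500, -2.000]] (det J = -19.000).
Solving J·Δ = −F gives Δ = (0.474, -0.184).

(0.474, -0.184)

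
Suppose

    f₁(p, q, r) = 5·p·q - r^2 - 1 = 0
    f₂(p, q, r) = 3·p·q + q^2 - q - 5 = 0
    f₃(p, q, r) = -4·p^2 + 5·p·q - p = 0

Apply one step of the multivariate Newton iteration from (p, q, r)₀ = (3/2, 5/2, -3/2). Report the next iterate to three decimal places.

(1.419, 1.395, -3.567)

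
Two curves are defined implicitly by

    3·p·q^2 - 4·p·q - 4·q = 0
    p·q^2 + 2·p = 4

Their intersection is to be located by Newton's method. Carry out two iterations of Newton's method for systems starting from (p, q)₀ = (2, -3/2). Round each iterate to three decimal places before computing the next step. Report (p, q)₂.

(2.000, 0.000)

At (2, -3/2): F = (31.500, 4.500).
Jacobian J = [[3·q^2 - 4·q, 6·p·q - 4·p - 4], [q^2 + 2, 2·p·q]].
At the point, J = [[12.750, -30.000], [4.250, -6.000]] (det J = 51.000).
Solving J·Δ = −F gives Δ = (1.059, 1.500).
Then the next iterate is (p, q)₁ = (3.059, 0.000).
Round to (3.059, 0.000) and repeat: F = (0.000, 2.118), J = [[0.000, -16.236], [2.000, 0.000]].
Δ = (-1.059, 0.000), so (p, q)₂ = (2.000, 0.000).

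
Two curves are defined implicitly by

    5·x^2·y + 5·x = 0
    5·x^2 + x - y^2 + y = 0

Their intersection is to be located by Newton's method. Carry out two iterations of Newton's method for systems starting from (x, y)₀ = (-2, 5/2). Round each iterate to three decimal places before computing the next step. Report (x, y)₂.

(-0.830, 1.997)

At (-2, 5/2): F = (40.000, 14.250).
Jacobian J = [[10·x·y + 5, 5·x^2], [10·x + 1, -2·y + 1]].
At the point, J = [[-45.000, 20.000], [-19.000, -4.000]] (det J = 560.000).
Solving J·Δ = −F gives Δ = (0.795, -0.212).
Then the next iterate is (x, y)₁ = (-1.205, 2.288).
Round to (-1.205, 2.288) and repeat: F = (10.58617, 3.10818), J = [[-22.57040, 7.26013], [-11.050, -3.576]].
Δ = (0.375, -0.291), so (x, y)₂ = (-0.830, 1.997).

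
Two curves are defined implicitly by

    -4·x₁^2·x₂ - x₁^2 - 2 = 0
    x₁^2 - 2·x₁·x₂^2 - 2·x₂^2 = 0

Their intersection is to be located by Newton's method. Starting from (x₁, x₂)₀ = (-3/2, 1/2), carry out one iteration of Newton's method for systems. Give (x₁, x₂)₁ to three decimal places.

(-0.889, 0.139)

At (-3/2, 1/2): F = (-8.750, 2.500).
Jacobian J = [[-8·x₁·x₂ - 2·x₁, -4·x₁^2], [2·x₁ - 2·x₂^2, -4·x₁·x₂ - 4·x₂]].
At the point, J = [[9.000, -9.000], [-3.500, 1.000]] (det J = -22.500).
Solving J·Δ = −F gives Δ = (0.611, -0.361).
Then the next iterate is (x₁, x₂)₁ = (-0.889, 0.139).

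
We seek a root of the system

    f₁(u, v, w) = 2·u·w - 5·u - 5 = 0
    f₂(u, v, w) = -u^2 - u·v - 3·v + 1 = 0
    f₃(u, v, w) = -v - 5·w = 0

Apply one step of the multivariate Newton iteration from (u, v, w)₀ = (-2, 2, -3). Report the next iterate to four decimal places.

(-1.7234, -2.4468, 0.4894)

At (-2, 2, -3): F = (17.0000, -5.0000, 13.0000).
Jacobian J = [[2·w - 5, 0, 2·u], [-2·u - v, -u - 3, 0], [0, -1, -5]].
At the point, J = [[-11.0000, 0.0000, -4.0000], [2.0000, -1.0000, 0.0000], [0.0000, -1.0000, -5.0000]] (det J = -47.0000).
Solving J·Δ = −F gives Δ = (0.2766, -4.4468, 3.4894).
Then the next iterate is (u, v, w)₁ = (-1.7234, -2.4468, 0.4894).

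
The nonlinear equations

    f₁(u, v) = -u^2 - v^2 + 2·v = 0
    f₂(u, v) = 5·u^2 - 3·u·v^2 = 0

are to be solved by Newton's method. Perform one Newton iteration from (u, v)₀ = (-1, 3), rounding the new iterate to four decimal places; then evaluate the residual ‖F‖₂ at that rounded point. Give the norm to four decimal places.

8.8810

At (-1, 3): F = (-4.0000, 32.0000).
Jacobian J = [[-2·u, -2·v + 2], [10·u - 3·v^2, -6·u·v]].
At the point, J = [[2.0000, -4.0000], [-37.0000, 18.0000]] (det J = -112.0000).
Solving J·Δ = −F gives Δ = (0.5000, -0.7500).
Then the next iterate is (u, v)₁ = (-0.5000, 2.2500).
Re-evaluating at (-0.5000, 2.2500): F = (-0.8125, 8.843750), so ‖F‖₂ = 8.8810.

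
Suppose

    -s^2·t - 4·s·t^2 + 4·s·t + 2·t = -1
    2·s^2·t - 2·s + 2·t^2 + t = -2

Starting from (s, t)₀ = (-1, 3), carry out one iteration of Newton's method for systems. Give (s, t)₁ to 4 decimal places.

At (-1, 3): F = (28.0000, 31.0000).
Jacobian J = [[-2·s·t - 4·t^2 + 4·t, -s^2 - 8·s·t + 4·s + 2], [4·s·t - 2, 2·s^2 + 4·t + 1]].
At the point, J = [[-18.0000, 21.0000], [-14.0000, 15.0000]] (det J = 24.0000).
Solving J·Δ = −F gives Δ = (9.6250, 6.9167).
Then the next iterate is (s, t)₁ = (8.6250, 9.9167).

(8.6250, 9.9167)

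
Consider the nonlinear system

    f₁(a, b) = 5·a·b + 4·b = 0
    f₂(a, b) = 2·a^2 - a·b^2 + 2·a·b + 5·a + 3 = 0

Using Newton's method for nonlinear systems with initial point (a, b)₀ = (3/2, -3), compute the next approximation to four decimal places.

At (3/2, -3): F = (-34.5000, -7.5000).
Jacobian J = [[5·b, 5·a + 4], [4·a - b^2 + 2·b + 5, -2·a·b + 2·a]].
At the point, J = [[-15.0000, 11.5000], [-4.0000, 12.0000]] (det J = -134.0000).
Solving J·Δ = −F gives Δ = (-2.4459, -0.1903).
Then the next iterate is (a, b)₁ = (-0.9459, -3.1903).

(-0.9459, -3.1903)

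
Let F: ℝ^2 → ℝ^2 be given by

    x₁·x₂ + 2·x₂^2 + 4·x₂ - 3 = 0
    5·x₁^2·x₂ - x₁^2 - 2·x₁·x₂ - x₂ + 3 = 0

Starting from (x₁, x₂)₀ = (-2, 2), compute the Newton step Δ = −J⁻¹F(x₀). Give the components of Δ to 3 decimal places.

At (-2, 2): F = (9.000, 45.000).
Jacobian J = [[x₂, x₁ + 4·x₂ + 4], [10·x₁·x₂ - 2·x₁ - 2·x₂, 5·x₁^2 - 2·x₁ - 1]].
At the point, J = [[2.000, 10.000], [-40.000, 23.000]] (det J = 446.000).
Solving J·Δ = −F gives Δ = (0.545, -1.009).

(0.545, -1.009)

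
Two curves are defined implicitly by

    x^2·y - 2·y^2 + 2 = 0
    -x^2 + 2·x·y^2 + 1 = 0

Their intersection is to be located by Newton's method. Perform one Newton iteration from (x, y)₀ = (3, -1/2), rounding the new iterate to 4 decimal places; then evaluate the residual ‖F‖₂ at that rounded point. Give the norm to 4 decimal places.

1.4504

At (3, -1/2): F = (-3.0000, -6.5000).
Jacobian J = [[2·x·y, x^2 - 4·y], [-2·x + 2·y^2, 4·x·y]].
At the point, J = [[-3.0000, 11.0000], [-5.5000, -6.0000]] (det J = 78.5000).
Solving J·Δ = −F gives Δ = (-1.1401, -0.0382).
Then the next iterate is (x, y)₁ = (1.8599, -0.5382).
Re-evaluating at (1.8599, -0.5382): F = (-0.441075, -1.381754), so ‖F‖₂ = 1.4504.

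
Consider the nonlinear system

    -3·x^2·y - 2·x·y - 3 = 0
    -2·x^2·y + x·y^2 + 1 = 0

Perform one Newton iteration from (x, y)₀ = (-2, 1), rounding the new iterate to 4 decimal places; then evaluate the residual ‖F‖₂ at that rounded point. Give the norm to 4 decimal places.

3.5111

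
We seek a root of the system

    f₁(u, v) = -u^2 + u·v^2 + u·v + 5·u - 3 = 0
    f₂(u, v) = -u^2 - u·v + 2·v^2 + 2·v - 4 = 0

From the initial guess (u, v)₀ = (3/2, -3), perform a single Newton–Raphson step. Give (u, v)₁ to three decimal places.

(0.929, -2.109)

At (3/2, -3): F = (11.250, 10.250).
Jacobian J = [[-2·u + v^2 + v + 5, 2·u·v + u], [-2·u - v, -u + 4·v + 2]].
At the point, J = [[8.000, -7.500], [0.000, -11.500]] (det J = -92.000).
Solving J·Δ = −F gives Δ = (-0.571, 0.891).
Then the next iterate is (u, v)₁ = (0.929, -2.109).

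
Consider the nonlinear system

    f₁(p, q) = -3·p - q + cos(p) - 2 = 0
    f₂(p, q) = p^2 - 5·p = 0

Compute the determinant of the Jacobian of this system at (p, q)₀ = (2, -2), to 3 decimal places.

-1.000

J = [[-sin(p) - 3, -1], [2·p - 5, 0]].
At the point, J = [[-3.90930, -1.000], [-1.000, 0.000]].
det J = -1.000.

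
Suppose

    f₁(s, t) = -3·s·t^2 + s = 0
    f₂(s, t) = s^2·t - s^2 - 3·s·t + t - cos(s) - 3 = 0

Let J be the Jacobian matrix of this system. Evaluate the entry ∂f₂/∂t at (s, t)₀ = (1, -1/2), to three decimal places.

-1.000

∂f₂/∂t = s^2 - 3·s + 1.
At (1, -1/2) this is -1.000.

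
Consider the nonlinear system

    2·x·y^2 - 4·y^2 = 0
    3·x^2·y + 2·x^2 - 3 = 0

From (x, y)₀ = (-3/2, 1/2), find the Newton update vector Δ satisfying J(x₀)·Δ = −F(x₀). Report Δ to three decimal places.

(0.318, -0.227)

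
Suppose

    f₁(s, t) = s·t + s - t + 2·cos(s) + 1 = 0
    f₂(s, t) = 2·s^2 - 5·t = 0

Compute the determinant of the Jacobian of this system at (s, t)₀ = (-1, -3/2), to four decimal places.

J = [[t - 2·sin(s) + 1, s - 1], [4·s, -5]].
At the point, J = [[1.182942, -2.0000], [-4.0000, -5.0000]].
det J = -13.9147.

-13.9147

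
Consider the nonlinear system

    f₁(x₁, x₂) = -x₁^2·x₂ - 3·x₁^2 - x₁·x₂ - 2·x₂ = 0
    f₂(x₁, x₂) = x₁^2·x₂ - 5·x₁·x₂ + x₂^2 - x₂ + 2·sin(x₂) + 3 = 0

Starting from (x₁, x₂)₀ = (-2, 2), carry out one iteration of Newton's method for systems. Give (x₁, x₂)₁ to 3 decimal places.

At (-2, 2): F = (-20.000, 34.81859).
Jacobian J = [[-2·x₁·x₂ - 6·x₁ - x₂, -x₁^2 - x₁ - 2], [2·x₁·x₂ - 5·x₂, x₁^2 - 5·x₁ + 2·x₂ + 2·cos(x₂) - 1]].
At the point, J = [[18.000, -4.000], [-18.000, 16.16771]] (det J = 219.01871).
Solving J·Δ = −F gives Δ = (0.840, -1.218).
Then the next iterate is (x₁, x₂)₁ = (-1.160, 0.782).

(-1.160, 0.782)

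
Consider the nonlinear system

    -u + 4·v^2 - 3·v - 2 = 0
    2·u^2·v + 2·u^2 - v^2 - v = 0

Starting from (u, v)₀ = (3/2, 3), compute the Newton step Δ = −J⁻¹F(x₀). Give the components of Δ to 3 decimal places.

At (3/2, 3): F = (23.500, 6.000).
Jacobian J = [[-1, 8·v - 3], [4·u·v + 4·u, 2·u^2 - 2·v - 1]].
At the point, J = [[-1.000, 21.000], [24.000, -2.500]] (det J = -501.500).
Solving J·Δ = −F gives Δ = (-0.368, -1.137).

(-0.368, -1.137)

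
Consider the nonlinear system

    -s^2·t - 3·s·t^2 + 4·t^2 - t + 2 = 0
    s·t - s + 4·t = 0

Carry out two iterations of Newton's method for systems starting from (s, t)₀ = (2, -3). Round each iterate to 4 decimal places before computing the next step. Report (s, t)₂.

(4.3661, 0.4905)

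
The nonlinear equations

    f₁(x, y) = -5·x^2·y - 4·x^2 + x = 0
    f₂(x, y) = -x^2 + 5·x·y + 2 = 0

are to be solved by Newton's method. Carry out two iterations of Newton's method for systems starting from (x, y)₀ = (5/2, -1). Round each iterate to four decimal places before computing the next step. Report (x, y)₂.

At (5/2, -1): F = (8.7500, -16.7500).
Jacobian J = [[-10·x·y - 8·x + 1, -5·x^2], [-2·x + 5·y, 5·x]].
At the point, J = [[6.0000, -31.2500], [-10.0000, 12.5000]] (det J = -237.5000).
Solving J·Δ = −F gives Δ = (-1.7434, -0.0547).
Then the next iterate is (x, y)₁ = (0.7566, -1.0547).
Round to (0.7566, -1.0547) and repeat: F = (1.485607, -2.562374), J = [[2.927060, -2.862218], [-6.7867, 3.7830]].
Δ = (-0.2052, 0.3092), so (x, y)₂ = (0.5514, -0.7455).

(0.5514, -0.7455)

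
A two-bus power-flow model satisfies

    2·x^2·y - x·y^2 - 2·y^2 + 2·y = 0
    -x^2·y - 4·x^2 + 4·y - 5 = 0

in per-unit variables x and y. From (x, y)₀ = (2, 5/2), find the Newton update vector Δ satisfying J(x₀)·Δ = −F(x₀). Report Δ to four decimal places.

(-0.8077, -1.1106)

At (2, 5/2): F = (0.0000, -21.0000).
Jacobian J = [[4·x·y - y^2, 2·x^2 - 2·x·y - 4·y + 2], [-2·x·y - 8·x, -x^2 + 4]].
At the point, J = [[13.7500, -10.0000], [-26.0000, 0.0000]] (det J = -260.0000).
Solving J·Δ = −F gives Δ = (-0.8077, -1.1106).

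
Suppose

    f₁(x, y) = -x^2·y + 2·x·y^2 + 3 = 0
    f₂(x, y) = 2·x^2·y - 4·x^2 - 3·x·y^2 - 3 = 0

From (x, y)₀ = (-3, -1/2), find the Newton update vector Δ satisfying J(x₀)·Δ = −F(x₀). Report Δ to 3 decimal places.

(1.276, 0.937)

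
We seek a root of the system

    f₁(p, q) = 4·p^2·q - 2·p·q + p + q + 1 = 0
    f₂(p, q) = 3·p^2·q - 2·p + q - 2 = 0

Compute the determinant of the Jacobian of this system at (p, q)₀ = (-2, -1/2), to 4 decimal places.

J = [[8·p·q - 2·q + 1, 4·p^2 - 2·p + 1], [6·p·q - 2, 3·p^2 + 1]].
At the point, J = [[10.0000, 21.0000], [4.0000, 13.0000]].
det J = 46.0000.

46.0000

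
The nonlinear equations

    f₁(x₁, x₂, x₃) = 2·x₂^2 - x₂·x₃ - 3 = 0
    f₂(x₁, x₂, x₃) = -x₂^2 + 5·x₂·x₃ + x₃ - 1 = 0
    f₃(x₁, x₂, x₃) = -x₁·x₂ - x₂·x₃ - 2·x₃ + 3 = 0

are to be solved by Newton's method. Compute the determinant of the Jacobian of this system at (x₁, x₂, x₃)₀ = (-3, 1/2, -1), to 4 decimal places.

-3.7500

J = [[0, 4·x₂ - x₃, -x₂], [0, -2·x₂ + 5·x₃, 5·x₂ + 1], [-x₂, -x₁ - x₃, -x₂ - 2]].
At the point, J = [[0.0000, 3.0000, -0.5000], [0.0000, -6.0000, 3.5000], [-0.5000, 4.0000, -2.5000]].
det J = -3.7500.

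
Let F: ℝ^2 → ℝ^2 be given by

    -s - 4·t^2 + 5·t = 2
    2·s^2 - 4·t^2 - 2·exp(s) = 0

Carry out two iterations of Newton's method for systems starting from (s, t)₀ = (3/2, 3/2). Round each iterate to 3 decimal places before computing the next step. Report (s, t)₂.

(-1.860, 1.232)

At (3/2, 3/2): F = (-5.000, -13.46338).
Jacobian J = [[-1, -8·t + 5], [4·s - 2·exp(s), -8·t]].
At the point, J = [[-1.000, -7.000], [-2.96338, -12.000]] (det J = -8.74365).
Solving J·Δ = −F gives Δ = (-3.916, -0.155).
Then the next iterate is (s, t)₁ = (-2.416, 1.345).
Round to (-2.416, 1.345) and repeat: F = (-0.09510, 4.25946), J = [[-1.000, -5.760], [-9.84256, -10.760]].
Δ = (0.556, -0.113), so (s, t)₂ = (-1.860, 1.232).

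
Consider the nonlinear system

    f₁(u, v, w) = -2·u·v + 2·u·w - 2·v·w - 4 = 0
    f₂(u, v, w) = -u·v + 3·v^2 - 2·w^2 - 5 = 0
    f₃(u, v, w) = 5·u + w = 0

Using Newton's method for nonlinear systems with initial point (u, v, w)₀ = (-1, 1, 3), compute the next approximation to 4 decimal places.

At (-1, 1, 3): F = (-14.0000, -19.0000, -2.0000).
Jacobian J = [[-2·v + 2·w, -2·u - 2·w, 2·u - 2·v], [-v, -u + 6·v, -4·w], [5, 0, 1]].
At the point, J = [[4.0000, -4.0000, -4.0000], [-1.0000, 7.0000, -12.0000], [5.0000, 0.0000, 1.0000]] (det J = 404.0000).
Solving J·Δ = −F gives Δ = (0.8069, -0.6584, -2.0347).
Then the next iterate is (u, v, w)₁ = (-0.1931, 0.3416, 0.9653).

(-0.1931, 0.3416, 0.9653)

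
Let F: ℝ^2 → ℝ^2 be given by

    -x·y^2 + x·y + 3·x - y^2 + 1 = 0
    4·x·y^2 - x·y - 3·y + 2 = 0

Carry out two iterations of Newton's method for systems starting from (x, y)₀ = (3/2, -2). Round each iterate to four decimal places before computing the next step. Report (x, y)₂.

(-0.4575, -1.3740)

At (3/2, -2): F = (-7.5000, 35.0000).
Jacobian J = [[-y^2 + y + 3, -2·x·y + x - 2·y], [4·y^2 - y, 8·x·y - x - 3]].
At the point, J = [[-3.0000, 11.5000], [18.0000, -28.5000]] (det J = -121.5000).
Solving J·Δ = −F gives Δ = (-1.5535, 0.2469).
Then the next iterate is (x, y)₁ = (-0.0535, -1.7531).
Round to (-0.0535, -1.7531) and repeat: F = (-1.975644, 6.507810), J = [[-1.826460, 3.265118], [14.046538, -2.196173]].
Δ = (-0.4040, 0.3791), so (x, y)₂ = (-0.4575, -1.3740).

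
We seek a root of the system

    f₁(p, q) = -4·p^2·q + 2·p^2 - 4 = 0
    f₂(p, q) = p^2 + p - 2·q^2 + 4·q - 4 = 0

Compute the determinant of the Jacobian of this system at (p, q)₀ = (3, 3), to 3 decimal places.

J = [[-8·p·q + 4·p, -4·p^2], [2·p + 1, -4·q + 4]].
At the point, J = [[-60.000, -36.000], [7.000, -8.000]].
det J = 732.000.

732.000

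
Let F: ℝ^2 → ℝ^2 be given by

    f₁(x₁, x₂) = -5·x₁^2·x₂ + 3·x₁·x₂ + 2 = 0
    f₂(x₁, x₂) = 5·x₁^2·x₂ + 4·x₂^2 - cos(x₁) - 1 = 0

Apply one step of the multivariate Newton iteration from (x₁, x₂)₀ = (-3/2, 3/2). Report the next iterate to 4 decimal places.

(-1.0649, 0.8729)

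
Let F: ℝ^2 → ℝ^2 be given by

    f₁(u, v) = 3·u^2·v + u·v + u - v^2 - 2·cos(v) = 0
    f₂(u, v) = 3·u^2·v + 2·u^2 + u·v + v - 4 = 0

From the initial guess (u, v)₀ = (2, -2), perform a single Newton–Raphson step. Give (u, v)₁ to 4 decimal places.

(1.7994, -0.5074)

At (2, -2): F = (-29.167706, -26.0000).
Jacobian J = [[6·u·v + v + 1, 3·u^2 + u - 2·v + 2·sin(v)], [6·u·v + 4·u + v, 3·u^2 + u + 1]].
At the point, J = [[-25.0000, 16.181405], [-18.0000, 15.0000]] (det J = -83.734707).
Solving J·Δ = −F gives Δ = (-0.2006, 1.4926).
Then the next iterate is (u, v)₁ = (1.7994, -0.5074).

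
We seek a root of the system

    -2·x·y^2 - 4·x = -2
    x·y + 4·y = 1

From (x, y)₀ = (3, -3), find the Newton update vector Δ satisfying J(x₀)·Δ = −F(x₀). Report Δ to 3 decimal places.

(7.478, 6.348)

At (3, -3): F = (-64.000, -22.000).
Jacobian J = [[-2·y^2 - 4, -4·x·y], [y, x + 4]].
At the point, J = [[-22.000, 36.000], [-3.000, 7.000]] (det J = -46.000).
Solving J·Δ = −F gives Δ = (7.478, 6.348).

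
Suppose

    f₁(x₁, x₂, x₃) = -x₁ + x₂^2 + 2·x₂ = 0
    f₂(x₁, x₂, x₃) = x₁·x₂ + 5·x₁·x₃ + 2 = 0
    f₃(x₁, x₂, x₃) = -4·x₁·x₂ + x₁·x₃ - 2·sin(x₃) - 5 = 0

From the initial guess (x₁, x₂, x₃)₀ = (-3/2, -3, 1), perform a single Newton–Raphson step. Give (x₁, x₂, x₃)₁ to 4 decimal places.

(0.2325, -2.3081, 1.1903)

At (-3/2, -3, 1): F = (4.5000, -1.0000, -26.182942).
Jacobian J = [[-1, 2·x₂ + 2, 0], [x₂ + 5·x₃, x₁, 5·x₁], [-4·x₂ + x₃, -4·x₁, x₁ - 2·cos(x₃)]].
At the point, J = [[-1.0000, -4.0000, 0.0000], [2.0000, -1.5000, -7.5000], [13.0000, 6.0000, -2.580605]] (det J = 320.484256).
Solving J·Δ = −F gives Δ = (1.7325, 0.6919, 0.1903).
Then the next iterate is (x₁, x₂, x₃)₁ = (0.2325, -2.3081, 1.1903).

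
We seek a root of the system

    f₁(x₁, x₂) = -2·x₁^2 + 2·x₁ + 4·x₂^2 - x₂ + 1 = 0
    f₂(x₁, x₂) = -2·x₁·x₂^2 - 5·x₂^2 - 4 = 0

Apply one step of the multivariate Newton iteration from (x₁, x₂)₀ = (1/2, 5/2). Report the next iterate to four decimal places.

(0.2116, 1.2368)

At (1/2, 5/2): F = (24.0000, -41.5000).
Jacobian J = [[-4·x₁ + 2, 8·x₂ - 1], [-2·x₂^2, -4·x₁·x₂ - 10·x₂]].
At the point, J = [[0.0000, 19.0000], [-12.5000, -30.0000]] (det J = 237.5000).
Solving J·Δ = −F gives Δ = (-0.2884, -1.2632).
Then the next iterate is (x₁, x₂)₁ = (0.2116, 1.2368).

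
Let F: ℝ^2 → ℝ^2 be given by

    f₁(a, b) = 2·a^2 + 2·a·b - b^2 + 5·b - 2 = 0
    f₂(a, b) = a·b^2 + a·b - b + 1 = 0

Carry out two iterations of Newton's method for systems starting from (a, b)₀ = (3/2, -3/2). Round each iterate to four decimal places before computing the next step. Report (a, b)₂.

(-0.4200, 0.9523)

At (3/2, -3/2): F = (-11.7500, 3.6250).
Jacobian J = [[4·a + 2·b, 2·a - 2·b + 5], [b^2 + b, 2·a·b + a - 1]].
At the point, J = [[3.0000, 11.0000], [0.7500, -4.0000]] (det J = -20.2500).
Solving J·Δ = −F gives Δ = (0.3519, 0.9722).
Then the next iterate is (a, b)₁ = (1.8519, -0.5278).
Round to (1.8519, -0.5278) and repeat: F = (-0.013371, 1.066256), J = [[6.3520, 9.7594], [-0.249227, -1.102966]].
Δ = (-2.2719, 1.4801), so (a, b)₂ = (-0.4200, 0.9523).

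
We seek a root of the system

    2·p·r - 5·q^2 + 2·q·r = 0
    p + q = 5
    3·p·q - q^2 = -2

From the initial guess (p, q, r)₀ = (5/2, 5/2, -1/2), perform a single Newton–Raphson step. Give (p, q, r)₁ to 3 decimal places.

(-0.400, 5.400, 10.375)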